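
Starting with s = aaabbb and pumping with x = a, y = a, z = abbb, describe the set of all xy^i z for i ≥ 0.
{xy^i z : i ≥ 0} = {a^(2+i) b^3 : i ≥ 0} = {aabbb, aaabbb, aaaabbb, ...}

With x = a, y = a, z = abbb: Starting with aaabbb and pumping the second 'a', we get strings with 2+i a's followed by 3 b's for i = 0, 1, 2, ...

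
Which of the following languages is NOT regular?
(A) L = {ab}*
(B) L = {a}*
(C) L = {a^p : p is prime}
(C) {a^p : p is prime}

(C) L = {a^p : p is prime} is NOT regular.

The pumping lemma can be used to prove this:
After pumping, the length becomes composite

The other languages are regular because they can be recognized by finite automata.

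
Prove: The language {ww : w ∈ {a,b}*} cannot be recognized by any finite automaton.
Assume for contradiction that L is regular, and let p ≥ 1 be the pumping length given by the pumping lemma.
Choose s = a^p b a^p b. Then s ∈ L (take w = a^p b) and |s| = 2p + 2 ≥ p.
By the pumping lemma, s = xyz for some x, y, z with |xy| ≤ p, |y| ≥ 1, and xy^i z ∈ L for every i ≥ 0.
Since |xy| ≤ p and the first p symbols of s are all a's, y = a^k for some k with 1 ≤ k ≤ p.

Take i = 2: t = xy²z = a^(p + k) b a^p b.
Suppose t = uu for some string u. The string t contains exactly two b's and ends in b, so u contains exactly one b and ends in b; hence u = a^j b for some j, and uu = a^j b a^j b. Comparing with t = a^(p + k) b a^p b forces j = p + k (first block) and j = p (second block), which is impossible since k ≥ 1. So t ∉ L.

This contradicts the pumping lemma, which requires xy^i z ∈ L for all i ≥ 0.
Hence L = {ww : w ∈ {a,b}*} is not regular. ∎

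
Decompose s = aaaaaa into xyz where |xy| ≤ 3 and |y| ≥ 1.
x = 'a', y = 'a', z = 'aaaa'

For s = aaaaaa and p = 3, one valid decomposition is:
- x = 'a' (length 1)
- y = 'a' (length 1)
- z = 'aaaa' (length 4)

Verification:
- xyz = 'a' + 'a' + 'aaaa' = aaaaaa ✓
- |xy| = 2 ≤ 3 ✓
- |y| = 1 > 0 ✓

All pumping lemma constraints are satisfied.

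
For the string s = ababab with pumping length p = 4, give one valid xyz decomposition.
x = 'ab', y = 'ab', z = 'ab'

For s = ababab and p = 4, one valid decomposition is:
- x = 'ab' (length 2)
- y = 'ab' (length 2)
- z = 'ab' (length 2)

Verification:
- xyz = 'ab' + 'ab' + 'ab' = ababab ✓
- |xy| = 4 ≤ 4 ✓
- |y| = 2 > 0 ✓

All pumping lemma constraints are satisfied.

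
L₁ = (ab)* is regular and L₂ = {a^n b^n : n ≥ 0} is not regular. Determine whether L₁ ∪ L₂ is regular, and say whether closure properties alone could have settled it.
No — L₁ ∪ L₂ is not regular.

Let U = (ab)* ∪ {a^n b^n}. If U were regular, then U ∩ aa*bb* would be regular (closure under intersection with a regular language). But (ab)* ∩ aa*bb* = {ab} and {a^n b^n} ∩ aa*bb* = {a^n b^n : n ≥ 1}, so U ∩ aa*bb* = {a^n b^n : n ≥ 1}, which is not regular. Hence U is not regular.

Note that the bare facts "L₁ regular, L₂ non-regular" do not settle the question by themselves: the closure of regular languages under ∪, ∩, complement and difference applies only when BOTH operands are regular. With a non-regular operand the result can come out regular or non-regular depending on the specific languages, so one has to work out L₁ ∪ L₂ for this particular pair, as above.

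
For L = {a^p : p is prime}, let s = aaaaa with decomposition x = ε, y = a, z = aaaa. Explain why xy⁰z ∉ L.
xy⁰z = aaaa ∉ L

Pumping with i = 0 replaces y = a by y⁰ = ε:
- Original: s = xyz = aaaaa; aaaaa has length 5, which is prime, so it is in L
- Pumped: xy⁰z = ε · ε · aaaa = aaaa
- aaaa has length 4 = 2 × 2, which is not prime, so it is not in L

The pumping lemma would require xy⁰z ∈ L, so this decomposition yields a contradiction.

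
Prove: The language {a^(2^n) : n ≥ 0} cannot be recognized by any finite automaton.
Assume for contradiction that L is regular, and let p ≥ 1 be the pumping length given by the pumping lemma.
Choose s = a^(2^p). Then s ∈ L and |s| = 2^p ≥ p.
By the pumping lemma, s = xyz for some x, y, z with |xy| ≤ p, |y| ≥ 1, and xy^i z ∈ L for every i ≥ 0.
Here y = a^k for some k with 1 ≤ k ≤ |xy| ≤ p, and p < 2^p.

Take i = 2: |xy²z| = 2^p + k.
Now 2^p < 2^p + k ≤ 2^p + p < 2^p + 2^p = 2^(p+1).
So |xy²z| lies strictly between the consecutive powers of two 2^p and 2^(p+1), hence is not a power of 2, and xy²z ∉ L.

This contradicts the pumping lemma, which requires xy^i z ∈ L for all i ≥ 0.
Hence L = {a^(2^n) : n ≥ 0} is not regular. ∎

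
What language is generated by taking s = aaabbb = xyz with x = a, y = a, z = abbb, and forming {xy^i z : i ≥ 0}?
{xy^i z : i ≥ 0} = {a^(2+i) b^3 : i ≥ 0} = {aabbb, aaabbb, aaaabbb, ...}

With x = a, y = a, z = abbb: Starting with aaabbb and pumping the second 'a', we get strings with 2+i a's followed by 3 b's for i = 0, 1, 2, ...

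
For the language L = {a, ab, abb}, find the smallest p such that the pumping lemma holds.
p = 4

For a finite language L, the pumping lemma holds vacuously if p > max|s| for s ∈ L.

The longest string in L = {a, ab, abb} has length 3.
If p = 4, then no string s ∈ L has |s| ≥ p, so the condition is vacuously true.

The minimum pumping length is p = 4.

Why no smaller p works: for any p ≤ 3, the longest string s ∈ L has |s| = 3 ≥ p, so it would
have to be pumpable; but pumping up (i = 2, 3, ...) produces ever longer strings, which cannot all lie in the
finite language L. So the pumping property fails for every p ≤ 3.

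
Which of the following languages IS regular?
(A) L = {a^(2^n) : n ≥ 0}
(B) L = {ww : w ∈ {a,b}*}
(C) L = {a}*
(C) {a}*

(C) L = {a}* is regular.

This can be recognized by a finite automaton (DFA/NFA).
Regular expressions like {a}* define regular languages.

The other choices are not regular:
- {ww : w ∈ {a,b}*}: After pumping, the two halves no longer match
- {a^(2^n) : n ≥ 0}: After pumping, length is no longer a power of 2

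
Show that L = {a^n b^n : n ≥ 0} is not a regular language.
Assume for contradiction that L is regular, and let p ≥ 1 be the pumping length given by the pumping lemma.
Choose s = a^p b^p. Then s ∈ L and |s| = 2p ≥ p.
By the pumping lemma, s = xyz for some x, y, z with |xy| ≤ p, |y| ≥ 1, and xy^i z ∈ L for every i ≥ 0.
Since |xy| ≤ p and the first p symbols of s are all a's, we must have y = a^k for some k with 1 ≤ k ≤ p.

Take i = 0: xy⁰z = a^(p − k) b^p.
This string has p − k a's but p b's, and p − k < p because k ≥ 1. So xy⁰z ∉ L.

This contradicts the pumping lemma, which requires xy^i z ∈ L for all i ≥ 0.
Hence L = {a^n b^n : n ≥ 0} is not regular. ∎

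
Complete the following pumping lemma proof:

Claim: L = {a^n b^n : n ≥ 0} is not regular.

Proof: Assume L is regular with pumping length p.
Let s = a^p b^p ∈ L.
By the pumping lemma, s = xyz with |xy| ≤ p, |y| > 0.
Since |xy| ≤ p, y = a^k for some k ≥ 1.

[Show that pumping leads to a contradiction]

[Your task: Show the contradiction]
Consider xy²z = a^(p+k) b^p.

Since k ≥ 1, we have p + k > p.
So xy²z has more a's than b's: (p+k) a's vs p b's.
This means xy²z ∉ L because a^n b^n requires equal counts.

This contradicts the pumping lemma which states xy²z ∈ L.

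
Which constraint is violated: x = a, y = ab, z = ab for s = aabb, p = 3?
Violated: xyz = s

The decomposition x = a, y = ab, z = ab for s = aabb with p = 3
violates the constraint: xyz = s

xyz = 'a' + 'ab' + 'ab' = 'aabab' ≠ 'aabb' = s. The decomposition doesn't reconstruct s.

Pumping lemma constraints:
1. xyz = s (decomposition is valid)
2. |xy| ≤ p
3. |y| > 0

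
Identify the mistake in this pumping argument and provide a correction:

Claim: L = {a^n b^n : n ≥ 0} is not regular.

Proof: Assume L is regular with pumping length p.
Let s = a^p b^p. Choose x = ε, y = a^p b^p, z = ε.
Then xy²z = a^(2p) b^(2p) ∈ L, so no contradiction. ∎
Error: The decomposition violates |xy| ≤ p. With y = a^p b^p, |xy| = |y| = 2p > p. (The proof also miscomputes xy²z, which would be a^p b^p a^p b^p rather than a^(2p) b^(2p), and it wrongly treats one harmless decomposition as settling the matter — the prover does not get to choose the decomposition.)

Correction: The pumping lemma requires |xy| ≤ p, and the argument must handle every decomposition satisfying |xy| ≤ p, |y| ≥ 1. Since s starts with p a's, any such y consists only of a's, say y = a^k with k ≥ 1. Then xy²z = a^(p+k) b^p has unequal numbers of a's and b's, so xy²z ∉ L — the required contradiction.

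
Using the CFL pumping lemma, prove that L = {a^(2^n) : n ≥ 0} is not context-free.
Assume for contradiction that L is context-free, and let p ≥ 1 be the pumping length given by the pumping lemma for CFLs.
Choose s = a^(2^p). Then s ∈ L and |s| = 2^p ≥ p.
By the CFL pumping lemma, s = uvxyz for some u, v, x, y, z with |vxy| ≤ p, |vy| ≥ 1, and uv^i xy^i z ∈ L for every i ≥ 0.
All symbols are a's, so only lengths matter: let k = |vy|, with 1 ≤ k ≤ |vxy| ≤ p < 2^p.

Take i = 2: |uv²xy²z| = 2^p + k, and 2^p < 2^p + k < 2^p + 2^p = 2^(p+1).
So the length lies strictly between consecutive powers of two and is not a power of 2; uv²xy²z ∉ L.

This contradicts the CFL pumping lemma, which requires uv^i xy^i z ∈ L for all i ≥ 0.
Hence L = {a^(2^n) : n ≥ 0} is not context-free. ∎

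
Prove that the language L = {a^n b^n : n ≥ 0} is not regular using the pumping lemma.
Assume for contradiction that L is regular, and let p ≥ 1 be the pumping length given by the pumping lemma.
Choose s = a^p b^p. Then s ∈ L and |s| = 2p ≥ p.
By the pumping lemma, s = xyz for some x, y, z with |xy| ≤ p, |y| ≥ 1, and xy^i z ∈ L for every i ≥ 0.
Since |xy| ≤ p and the first p symbols of s are all a's, we must have y = a^k for some k with 1 ≤ k ≤ p.

Take i = 3: xy³z = a^(p + 2k) b^p.
This string has p + 2k a's but p b's, and p + 2k > p because k ≥ 1. So xy³z ∉ L.

This contradicts the pumping lemma, which requires xy^i z ∈ L for all i ≥ 0.
Hence L = {a^n b^n : n ≥ 0} is not regular. ∎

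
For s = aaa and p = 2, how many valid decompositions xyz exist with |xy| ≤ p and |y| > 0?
3

For s = 'aaa' with pumping length p = 2:

Constraints: |xy| ≤ 2, |y| > 0

Valid decompositions (|xy| ≤ p, |y| ≥ 1):
  • x='', y='a', z='aa'
  • x='a', y='a', z='a'
  • x='', y='aa', z='a'

Total count: 3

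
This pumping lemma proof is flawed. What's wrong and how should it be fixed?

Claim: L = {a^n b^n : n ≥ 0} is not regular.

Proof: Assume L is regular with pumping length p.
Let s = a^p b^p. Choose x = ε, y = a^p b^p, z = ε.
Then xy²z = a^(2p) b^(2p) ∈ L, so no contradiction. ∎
Error: The decomposition violates |xy| ≤ p. With y = a^p b^p, |xy| = |y| = 2p > p. (The proof also miscomputes xy²z, which would be a^p b^p a^p b^p rather than a^(2p) b^(2p), and it wrongly treats one harmless decomposition as settling the matter — the prover does not get to choose the decomposition.)

Correction: The pumping lemma requires |xy| ≤ p, and the argument must handle every decomposition satisfying |xy| ≤ p, |y| ≥ 1. Since s starts with p a's, any such y consists only of a's, say y = a^k with k ≥ 1. Then xy²z = a^(p+k) b^p has unequal numbers of a's and b's, so xy²z ∉ L — the required contradiction.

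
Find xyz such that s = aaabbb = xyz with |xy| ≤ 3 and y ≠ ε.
x = '', y = 'aa', z = 'abbb'

For s = aaabbb and p = 3, one valid decomposition is:
- x = '' (length 0)
- y = 'aa' (length 2)
- z = 'abbb' (length 4)

Verification:
- xyz = '' + 'aa' + 'abbb' = aaabbb ✓
- |xy| = 2 ≤ 3 ✓
- |y| = 2 > 0 ✓

All pumping lemma constraints are satisfied.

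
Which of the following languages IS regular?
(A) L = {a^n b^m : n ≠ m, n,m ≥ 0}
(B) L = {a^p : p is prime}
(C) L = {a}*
(C) {a}*

(C) L = {a}* is regular.

This can be recognized by a finite automaton (DFA/NFA).
Regular expressions like {a}* define regular languages.

The other choices are not regular:
- {a^n b^m : n ≠ m, n,m ≥ 0}: After pumping a's, we can make n = m
- {a^p : p is prime}: After pumping, the length becomes composite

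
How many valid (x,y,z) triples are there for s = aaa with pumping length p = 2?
3

For s = 'aaa' with pumping length p = 2:

Constraints: |xy| ≤ 2, |y| > 0

Valid decompositions (|xy| ≤ p, |y| ≥ 1):
  • x='', y='a', z='aa'
  • x='a', y='a', z='a'
  • x='', y='aa', z='a'

Total count: 3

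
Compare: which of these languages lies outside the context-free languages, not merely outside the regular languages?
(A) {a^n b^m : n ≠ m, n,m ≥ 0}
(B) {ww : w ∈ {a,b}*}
(B) {ww : w ∈ {a,b}*}

(B) {ww : w ∈ {a,b}*} requires the CFL pumping lemma.

- {a^n b^m : n ≠ m, n,m ≥ 0} is context-free (but not regular)
  • Can be shown non-regular with the regular pumping lemma
  • After pumping a's, we can make n = m

- {ww : w ∈ {a,b}*} is NOT context-free
  • Requires the CFL pumping lemma to prove
  • Cannot verify equality of two arbitrary substrings

The CFL pumping lemma is "stronger" in that it can prove non-membership
in the larger class of context-free languages.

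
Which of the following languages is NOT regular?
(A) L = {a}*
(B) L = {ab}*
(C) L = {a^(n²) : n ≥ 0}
(C) {a^(n²) : n ≥ 0}

(C) L = {a^(n²) : n ≥ 0} is NOT regular.

The pumping lemma can be used to prove this:
After pumping, length is no longer a perfect square

The other languages are regular because they can be recognized by finite automata.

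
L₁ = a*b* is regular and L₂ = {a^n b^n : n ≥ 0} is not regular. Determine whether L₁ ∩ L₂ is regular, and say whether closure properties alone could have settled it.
No — L₁ ∩ L₂ is not regular.

Every string a^n b^n already lies in a*b*, so L₁ ∩ L₂ = {a^n b^n : n ≥ 0} = L₂ itself, which is the standard non-regular language (pump s = a^p b^p).

Note that the bare facts "L₁ regular, L₂ non-regular" do not settle the question by themselves: the closure of regular languages under ∪, ∩, complement and difference applies only when BOTH operands are regular. With a non-regular operand the result can come out regular or non-regular depending on the specific languages, so one has to work out L₁ ∩ L₂ for this particular pair, as above.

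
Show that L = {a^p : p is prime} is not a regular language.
Assume for contradiction that L is regular, and let p ≥ 1 be the pumping length given by the pumping lemma.
Choose a prime q with q ≥ p (one exists because there are infinitely many primes) and let s = a^q. Then s ∈ L and |s| = q ≥ p.
By the pumping lemma, s = xyz for some x, y, z with |xy| ≤ p, |y| ≥ 1, and xy^i z ∈ L for every i ≥ 0.
Here y = a^k for some k with 1 ≤ k ≤ p, and xy^i z = a^(q + (i − 1)k) for every i ≥ 0.

Take i = q + 1: |xy^(q+1) z| = q + qk = q(k + 1).
Both factors satisfy q ≥ 2 and k + 1 ≥ 2, so q(k + 1) is composite, and xy^(q+1) z ∉ L.

This contradicts the pumping lemma, which requires xy^i z ∈ L for all i ≥ 0.
Hence L = {a^p : p is prime} is not regular. ∎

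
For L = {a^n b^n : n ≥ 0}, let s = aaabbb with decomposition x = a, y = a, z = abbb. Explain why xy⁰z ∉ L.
xy⁰z = aabbb ∉ L

Pumping with i = 0 replaces y = a by y⁰ = ε:
- Original: s = xyz = aaabbb; aaabbb = a^3 b^3 has equal counts (3 = 3), so it is in L
- Pumped: xy⁰z = a · ε · abbb = aabbb
- aabbb has 2 a's and 3 b's; 2 ≠ 3, so it is not in L

The pumping lemma would require xy⁰z ∈ L, so this decomposition yields a contradiction.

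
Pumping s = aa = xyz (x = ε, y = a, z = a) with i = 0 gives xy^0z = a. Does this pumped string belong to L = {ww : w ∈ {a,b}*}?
No

xy⁰z = ε · ε · a = a.
a has odd length 1, so it cannot be written as ww and is not in L.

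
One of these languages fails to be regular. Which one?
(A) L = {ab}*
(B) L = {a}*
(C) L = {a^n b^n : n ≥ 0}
(C) {a^n b^n : n ≥ 0}

(C) L = {a^n b^n : n ≥ 0} is NOT regular.

The pumping lemma can be used to prove this:
After pumping, the number of a's and b's become unequal

The other languages are regular because they can be recognized by finite automata.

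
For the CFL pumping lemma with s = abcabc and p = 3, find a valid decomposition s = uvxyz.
u='ab', v='c', x='a', y='b', z='c'

For s = abcabc with pumping length p = 3:

One valid decomposition:
- u = 'ab'
- v = 'c'
- x = 'a'
- y = 'b'
- z = 'c'

Verification:
- uvxyz = 'ab' + 'c' + 'a' + 'b' + 'c' = abcabc ✓
- |vxy| = |'cab'| = 3 ≤ 3 ✓
- |vy| = |'cb'| = 2 > 0 ✓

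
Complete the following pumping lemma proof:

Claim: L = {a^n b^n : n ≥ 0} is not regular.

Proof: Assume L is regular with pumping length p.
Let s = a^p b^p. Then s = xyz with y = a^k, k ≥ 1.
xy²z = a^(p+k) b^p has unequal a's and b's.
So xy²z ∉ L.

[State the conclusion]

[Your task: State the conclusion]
This contradicts the pumping lemma for regular languages,
which guarantees xy^i z ∈ L for all i ≥ 0.

Since our assumption that L is regular leads to a contradiction,
we conclude that L = {a^n b^n : n ≥ 0} is NOT regular. ∎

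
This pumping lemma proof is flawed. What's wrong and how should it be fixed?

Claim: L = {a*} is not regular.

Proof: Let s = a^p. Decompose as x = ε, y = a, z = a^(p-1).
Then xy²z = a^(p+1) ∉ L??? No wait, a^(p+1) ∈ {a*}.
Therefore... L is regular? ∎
Error: The proof attempts to show a*  is not regular, but a* IS regular!

Correction: a* is a regular language (recognized by a simple DFA with one accepting state and self-loop on 'a'). The pumping lemma can only prove non-regularity, not regularity. For regular languages, pumping always works.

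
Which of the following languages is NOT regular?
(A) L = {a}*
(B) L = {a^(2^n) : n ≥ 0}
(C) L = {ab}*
(B) {a^(2^n) : n ≥ 0}

(B) L = {a^(2^n) : n ≥ 0} is NOT regular.

The pumping lemma can be used to prove this:
After pumping, length is no longer a power of 2

The other languages are regular because they can be recognized by finite automata.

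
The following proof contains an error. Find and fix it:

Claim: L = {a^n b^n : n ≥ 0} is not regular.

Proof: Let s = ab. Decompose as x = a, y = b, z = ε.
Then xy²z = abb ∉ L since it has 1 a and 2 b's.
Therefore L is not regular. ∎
Error: The string s = ab might be shorter than the pumping length p.

Correction: Choose s = a^p b^p to ensure |s| ≥ p. Also, the decomposition is wrong: with |xy| ≤ p, y cannot include b's when s starts with p a's.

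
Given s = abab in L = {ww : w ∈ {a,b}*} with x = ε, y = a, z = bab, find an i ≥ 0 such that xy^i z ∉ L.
i = 3

xy³z = ε · aaa · bab = aaabab; aaabab has length 6; its halves are aaa and bab, which differ, so it is not in L.
(Other choices also work, e.g. i = 0, 2; only i = 1 is guaranteed to stay in L since xy¹z = s.)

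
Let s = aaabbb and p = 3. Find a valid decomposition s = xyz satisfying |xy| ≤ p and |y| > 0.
x = '', y = 'aaa', z = 'bbb'

For s = aaabbb and p = 3, one valid decomposition is:
- x = '' (length 0)
- y = 'aaa' (length 3)
- z = 'bbb' (length 3)

Verification:
- xyz = '' + 'aaa' + 'bbb' = aaabbb ✓
- |xy| = 3 ≤ 3 ✓
- |y| = 3 > 0 ✓

All pumping lemma constraints are satisfied.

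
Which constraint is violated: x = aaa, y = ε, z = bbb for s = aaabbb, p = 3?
Violated: |y| > 0

The decomposition x = aaa, y = ε, z = bbb for s = aaabbb with p = 3
violates the constraint: |y| > 0

|y| = 0, but the pumping lemma requires |y| > 0 (y must be non-empty).

Pumping lemma constraints:
1. xyz = s (decomposition is valid)
2. |xy| ≤ p
3. |y| > 0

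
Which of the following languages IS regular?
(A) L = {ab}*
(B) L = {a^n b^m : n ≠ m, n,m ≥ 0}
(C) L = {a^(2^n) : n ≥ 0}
(A) {ab}*

(A) L = {ab}* is regular.

This can be recognized by a finite automaton (DFA/NFA).
Regular expressions like {ab}* define regular languages.

The other choices are not regular:
- {a^n b^m : n ≠ m, n,m ≥ 0}: After pumping a's, we can make n = m
- {a^(2^n) : n ≥ 0}: After pumping, length is no longer a power of 2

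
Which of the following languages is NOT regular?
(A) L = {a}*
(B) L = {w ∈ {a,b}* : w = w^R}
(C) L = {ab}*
(B) {w ∈ {a,b}* : w = w^R}

(B) L = {w ∈ {a,b}* : w = w^R} is NOT regular.

The pumping lemma can be used to prove this:
After pumping, the string is no longer symmetric

The other languages are regular because they can be recognized by finite automata.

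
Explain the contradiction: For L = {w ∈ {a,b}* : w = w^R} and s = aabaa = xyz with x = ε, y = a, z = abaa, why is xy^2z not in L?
xy²z = aaabaa ∉ L

Pumping with i = 2 replaces y = a by y² = aa:
- Original: s = xyz = aabaa; aabaa reversed is aabaa, the same string, so it is a palindrome and is in L
- Pumped: xy²z = ε · aa · abaa = aaabaa
- aaabaa reversed is aabaaa ≠ aaabaa, so it is not a palindrome and is not in L

The pumping lemma would require xy²z ∈ L, so this decomposition yields a contradiction.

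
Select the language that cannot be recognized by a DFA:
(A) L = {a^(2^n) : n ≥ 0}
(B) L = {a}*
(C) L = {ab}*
(A) {a^(2^n) : n ≥ 0}

(A) L = {a^(2^n) : n ≥ 0} is NOT regular.

The pumping lemma can be used to prove this:
After pumping, length is no longer a power of 2

The other languages are regular because they can be recognized by finite automata.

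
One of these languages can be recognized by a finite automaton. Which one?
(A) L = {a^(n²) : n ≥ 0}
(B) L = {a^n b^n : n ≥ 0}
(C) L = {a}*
(C) {a}*

(C) L = {a}* is regular.

This can be recognized by a finite automaton (DFA/NFA).
Regular expressions like {a}* define regular languages.

The other choices are not regular:
- {a^(n²) : n ≥ 0}: After pumping, length is no longer a perfect square
- {a^n b^n : n ≥ 0}: After pumping, the number of a's and b's become unequal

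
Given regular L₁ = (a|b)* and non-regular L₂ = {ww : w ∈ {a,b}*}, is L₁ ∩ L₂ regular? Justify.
No — L₁ ∩ L₂ is not regular.

(a|b)* is all strings over {a,b}, so L₁ ∩ L₂ = {ww : w ∈ {a,b}*} = L₂ itself, which is not regular (pump s = a^p b a^p b).

Note that the bare facts "L₁ regular, L₂ non-regular" do not settle the question by themselves: the closure of regular languages under ∪, ∩, complement and difference applies only when BOTH operands are regular. With a non-regular operand the result can come out regular or non-regular depending on the specific languages, so one has to work out L₁ ∩ L₂ for this particular pair, as above.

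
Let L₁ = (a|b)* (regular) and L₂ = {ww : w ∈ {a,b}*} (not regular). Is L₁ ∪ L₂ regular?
Yes — L₁ ∪ L₂ is regular.

{ww} ⊆ (a|b)*, so L₁ ∪ L₂ = (a|b)*, which is regular.

Note that the bare facts "L₁ regular, L₂ non-regular" do not settle the question by themselves: the closure of regular languages under ∪, ∩, complement and difference applies only when BOTH operands are regular. With a non-regular operand the result can come out regular or non-regular depending on the specific languages, so one has to work out L₁ ∪ L₂ for this particular pair, as above.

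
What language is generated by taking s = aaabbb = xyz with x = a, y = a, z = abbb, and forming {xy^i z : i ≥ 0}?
{xy^i z : i ≥ 0} = {a^(2+i) b^3 : i ≥ 0} = {aabbb, aaabbb, aaaabbb, ...}

With x = a, y = a, z = abbb: Starting with aaabbb and pumping the second 'a', we get strings with 2+i a's followed by 3 b's for i = 0, 1, 2, ...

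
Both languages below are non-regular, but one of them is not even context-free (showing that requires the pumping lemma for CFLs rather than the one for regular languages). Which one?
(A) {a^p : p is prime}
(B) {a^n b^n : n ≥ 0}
(A) {a^p : p is prime}

(A) {a^p : p is prime} requires the CFL pumping lemma.

- {a^n b^n : n ≥ 0} is context-free (but not regular)
  • Can be shown non-regular with the regular pumping lemma
  • After pumping, the number of a's and b's become unequal

- {a^p : p is prime} is NOT context-free
  • Requires the CFL pumping lemma to prove
  • The CFL pumping lemma also fails because prime gaps are unbounded

The CFL pumping lemma is "stronger" in that it can prove non-membership
in the larger class of context-free languages.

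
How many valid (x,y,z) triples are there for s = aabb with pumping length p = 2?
3

For s = 'aabb' with pumping length p = 2:

Constraints: |xy| ≤ 2, |y| > 0

Valid decompositions (|xy| ≤ p, |y| ≥ 1):
  • x='', y='a', z='abb'
  • x='a', y='a', z='bb'
  • x='', y='aa', z='bb'

Total count: 3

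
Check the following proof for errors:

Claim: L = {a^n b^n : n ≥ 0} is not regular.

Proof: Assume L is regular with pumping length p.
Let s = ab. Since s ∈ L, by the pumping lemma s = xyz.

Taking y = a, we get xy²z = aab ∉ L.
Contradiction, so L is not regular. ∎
The proof is INCORRECT.

Error: The string s = ab may be shorter than p.
The pumping lemma only applies to strings with |s| ≥ p, and p is not under our control.
We must choose s in terms of p, e.g. s = a^p b^p, to ensure |s| ≥ p.
(The proof also fixes one particular y; a valid argument must handle every decomposition with |xy| ≤ p and |y| ≥ 1 — for s = a^p b^p this forces y = a^k, and then xy²z = a^(p+k) b^p ∉ L.)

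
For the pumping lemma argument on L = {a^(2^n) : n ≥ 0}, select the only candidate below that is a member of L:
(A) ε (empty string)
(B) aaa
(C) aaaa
(C) aaaa

The pumping lemma is applied to a string s that lies in L, so first check membership of each option:
- (A) ε has length 0, which is not a power of 2, so it is not in L ✗
- (B) aaa has length 3, strictly between 2^1 = 2 and 2^2 = 4, so it is not in L ✗
- (C) aaaa has length 4 = 2^2, so it is in L ✓

Only (C) aaaa is in L, so it is the only candidate that could play the role of s.
(In a complete proof one picks s in terms of the pumping length p so that |s| ≥ p is guaranteed; a fixed string like aaaa illustrates the shape of such an s.)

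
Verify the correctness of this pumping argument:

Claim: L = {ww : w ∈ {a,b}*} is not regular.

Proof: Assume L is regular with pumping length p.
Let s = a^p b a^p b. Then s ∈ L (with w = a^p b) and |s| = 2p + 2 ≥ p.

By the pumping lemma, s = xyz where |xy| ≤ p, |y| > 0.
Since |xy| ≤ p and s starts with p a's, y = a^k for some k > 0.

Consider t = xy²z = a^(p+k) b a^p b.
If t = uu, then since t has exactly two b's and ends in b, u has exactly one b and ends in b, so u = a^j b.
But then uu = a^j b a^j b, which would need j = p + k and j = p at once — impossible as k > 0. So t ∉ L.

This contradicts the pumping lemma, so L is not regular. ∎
The proof is correct.

This proof is valid because:
1. s = a^p b a^p b is in L and is chosen in terms of p, so |s| ≥ p holds for every p
2. The decomposition analysis is correct: |xy| ≤ p forces y to lie inside the leading a's
3. The contradiction is valid: the argument shows a^(p+k) b a^p b cannot be split into two equal halves
4. The conclusion follows logically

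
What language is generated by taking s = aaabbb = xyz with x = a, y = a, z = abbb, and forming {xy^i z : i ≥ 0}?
{xy^i z : i ≥ 0} = {a^(2+i) b^3 : i ≥ 0} = {aabbb, aaabbb, aaaabbb, ...}

With x = a, y = a, z = abbb: Starting with aaabbb and pumping the second 'a', we get strings with 2+i a's followed by 3 b's for i = 0, 1, 2, ...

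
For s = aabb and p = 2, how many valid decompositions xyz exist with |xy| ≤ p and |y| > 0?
3

For s = 'aabb' with pumping length p = 2:

Constraints: |xy| ≤ 2, |y| > 0

Valid decompositions (|xy| ≤ p, |y| ≥ 1):
  • x='', y='a', z='abb'
  • x='a', y='a', z='bb'
  • x='', y='aa', z='bb'

Total count: 3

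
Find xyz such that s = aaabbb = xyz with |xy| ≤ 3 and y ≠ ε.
x = 'a', y = 'a', z = 'abbb'

For s = aaabbb and p = 3, one valid decomposition is:
- x = 'a' (length 1)
- y = 'a' (length 1)
- z = 'abbb' (length 4)

Verification:
- xyz = 'a' + 'a' + 'abbb' = aaabbb ✓
- |xy| = 2 ≤ 3 ✓
- |y| = 1 > 0 ✓

All pumping lemma constraints are satisfied.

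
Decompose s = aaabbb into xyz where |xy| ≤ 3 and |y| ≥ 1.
x = '', y = 'a', z = 'aabbb'

For s = aaabbb and p = 3, one valid decomposition is:
- x = '' (length 0)
- y = 'a' (length 1)
- z = 'aabbb' (length 5)

Verification:
- xyz = '' + 'a' + 'aabbb' = aaabbb ✓
- |xy| = 1 ≤ 3 ✓
- |y| = 1 > 0 ✓

All pumping lemma constraints are satisfied.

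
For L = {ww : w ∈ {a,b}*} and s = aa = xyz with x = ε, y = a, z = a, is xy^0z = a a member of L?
No

xy⁰z = ε · ε · a = a.
a has odd length 1, so it cannot be written as ww and is not in L.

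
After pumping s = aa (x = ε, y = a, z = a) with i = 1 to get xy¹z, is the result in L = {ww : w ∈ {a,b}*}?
Yes

xy¹z = ε · a · a = aa.
aa splits into halves a · a, which are equal, so it is in L (w = a).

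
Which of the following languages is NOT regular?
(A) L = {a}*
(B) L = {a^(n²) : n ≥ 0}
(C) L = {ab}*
(B) {a^(n²) : n ≥ 0}

(B) L = {a^(n²) : n ≥ 0} is NOT regular.

The pumping lemma can be used to prove this:
After pumping, length is no longer a perfect square

The other languages are regular because they can be recognized by finite automata.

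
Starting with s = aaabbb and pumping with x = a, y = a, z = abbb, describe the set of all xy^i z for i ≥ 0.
{xy^i z : i ≥ 0} = {a^(2+i) b^3 : i ≥ 0} = {aabbb, aaabbb, aaaabbb, ...}

With x = a, y = a, z = abbb: Starting with aaabbb and pumping the second 'a', we get strings with 2+i a's followed by 3 b's for i = 0, 1, 2, ...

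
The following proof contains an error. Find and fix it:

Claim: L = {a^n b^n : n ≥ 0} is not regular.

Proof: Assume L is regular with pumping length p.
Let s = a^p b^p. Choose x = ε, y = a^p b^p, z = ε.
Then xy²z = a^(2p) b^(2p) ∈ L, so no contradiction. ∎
Error: The decomposition violates |xy| ≤ p. With y = a^p b^p, |xy| = |y| = 2p > p. (The proof also miscomputes xy²z, which would be a^p b^p a^p b^p rather than a^(2p) b^(2p), and it wrongly treats one harmless decomposition as settling the matter — the prover does not get to choose the decomposition.)

Correction: The pumping lemma requires |xy| ≤ p, and the argument must handle every decomposition satisfying |xy| ≤ p, |y| ≥ 1. Since s starts with p a's, any such y consists only of a's, say y = a^k with k ≥ 1. Then xy²z = a^(p+k) b^p has unequal numbers of a's and b's, so xy²z ∉ L — the required contradiction.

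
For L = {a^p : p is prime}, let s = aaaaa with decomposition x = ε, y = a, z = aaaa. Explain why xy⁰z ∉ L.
xy⁰z = aaaa ∉ L

Pumping with i = 0 replaces y = a by y⁰ = ε:
- Original: s = xyz = aaaaa; aaaaa has length 5, which is prime, so it is in L
- Pumped: xy⁰z = ε · ε · aaaa = aaaa
- aaaa has length 4 = 2 × 2, which is not prime, so it is not in L

The pumping lemma would require xy⁰z ∈ L, so this decomposition yields a contradiction.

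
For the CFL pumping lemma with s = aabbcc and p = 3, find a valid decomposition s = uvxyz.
u='aa', v='b', x='b', y='c', z='c'

For s = aabbcc with pumping length p = 3:

One valid decomposition:
- u = 'aa'
- v = 'b'
- x = 'b'
- y = 'c'
- z = 'c'

Verification:
- uvxyz = 'aa' + 'b' + 'b' + 'c' + 'c' = aabbcc ✓
- |vxy| = |'bbc'| = 3 ≤ 3 ✓
- |vy| = |'bc'| = 2 > 0 ✓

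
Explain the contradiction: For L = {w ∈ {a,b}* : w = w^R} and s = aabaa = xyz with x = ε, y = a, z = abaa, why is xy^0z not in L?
xy⁰z = abaa ∉ L

Pumping with i = 0 replaces y = a by y⁰ = ε:
- Original: s = xyz = aabaa; aabaa reversed is aabaa, the same string, so it is a palindrome and is in L
- Pumped: xy⁰z = ε · ε · abaa = abaa
- abaa reversed is aaba ≠ abaa, so it is not a palindrome and is not in L

The pumping lemma would require xy⁰z ∈ L, so this decomposition yields a contradiction.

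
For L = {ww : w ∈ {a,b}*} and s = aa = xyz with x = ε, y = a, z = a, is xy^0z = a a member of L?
No

xy⁰z = ε · ε · a = a.
a has odd length 1, so it cannot be written as ww and is not in L.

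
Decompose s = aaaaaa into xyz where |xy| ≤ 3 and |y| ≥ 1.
x = '', y = 'aa', z = 'aaaa'

For s = aaaaaa and p = 3, one valid decomposition is:
- x = '' (length 0)
- y = 'aa' (length 2)
- z = 'aaaa' (length 4)

Verification:
- xyz = '' + 'aa' + 'aaaa' = aaaaaa ✓
- |xy| = 2 ≤ 3 ✓
- |y| = 2 > 0 ✓

All pumping lemma constraints are satisfied.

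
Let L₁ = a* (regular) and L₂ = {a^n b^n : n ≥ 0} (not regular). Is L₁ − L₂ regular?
Yes — L₁ − L₂ is regular.

The only string of a* that lies in {a^n b^n} is ε, so L₁ − L₂ = a* − {ε} = a⁺ = aa*, which is regular.

Note that the bare facts "L₁ regular, L₂ non-regular" do not settle the question by themselves: the closure of regular languages under ∪, ∩, complement and difference applies only when BOTH operands are regular. With a non-regular operand the result can come out regular or non-regular depending on the specific languages, so one has to work out L₁ − L₂ for this particular pair, as above.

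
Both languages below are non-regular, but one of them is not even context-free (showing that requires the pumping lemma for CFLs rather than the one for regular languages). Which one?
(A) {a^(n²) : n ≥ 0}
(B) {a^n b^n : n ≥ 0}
(A) {a^(n²) : n ≥ 0}

(A) {a^(n²) : n ≥ 0} requires the CFL pumping lemma.

- {a^n b^n : n ≥ 0} is context-free (but not regular)
  • Can be shown non-regular with the regular pumping lemma
  • After pumping, the number of a's and b's become unequal

- {a^(n²) : n ≥ 0} is NOT context-free
  • Requires the CFL pumping lemma to prove
  • Gaps between squares grow unboundedly

The CFL pumping lemma is "stronger" in that it can prove non-membership
in the larger class of context-free languages.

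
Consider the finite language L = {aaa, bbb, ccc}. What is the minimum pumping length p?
p = 4

For a finite language L, the pumping lemma holds vacuously if p > max|s| for s ∈ L.

The longest string in L = {aaa, bbb, ccc} has length 3.
If p = 4, then no string s ∈ L has |s| ≥ p, so the condition is vacuously true.

The minimum pumping length is p = 4.

Why no smaller p works: for any p ≤ 3, the longest string s ∈ L has |s| = 3 ≥ p, so it would
have to be pumpable; but pumping up (i = 2, 3, ...) produces ever longer strings, which cannot all lie in the
finite language L. So the pumping property fails for every p ≤ 3.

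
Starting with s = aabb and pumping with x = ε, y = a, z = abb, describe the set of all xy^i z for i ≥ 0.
{xy^i z : i ≥ 0} = {a^(i+1) b^2 : i ≥ 0} = {abb, aabb, aaabb, ...}

With x = ε, y = a, z = abb: Starting with aabb and pumping the first 'a' (z = abb keeps the second 'a'), we get strings with i+1 a's followed by 2 b's for i = 0, 1, 2, ...; note bb is not produced because z always contributes one a.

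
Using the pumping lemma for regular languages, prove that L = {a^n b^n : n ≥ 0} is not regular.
Assume for contradiction that L is regular, and let p ≥ 1 be the pumping length given by the pumping lemma.
Choose s = a^p b^p. Then s ∈ L and |s| = 2p ≥ p.
By the pumping lemma, s = xyz for some x, y, z with |xy| ≤ p, |y| ≥ 1, and xy^i z ∈ L for every i ≥ 0.
Since |xy| ≤ p and the first p symbols of s are all a's, we must have y = a^k for some k with 1 ≤ k ≤ p.

Take i = 0: xy⁰z = a^(p − k) b^p.
This string has p − k a's but p b's, and p − k < p because k ≥ 1. So xy⁰z ∉ L.

This contradicts the pumping lemma, which requires xy^i z ∈ L for all i ≥ 0.
Hence L = {a^n b^n : n ≥ 0} is not regular. ∎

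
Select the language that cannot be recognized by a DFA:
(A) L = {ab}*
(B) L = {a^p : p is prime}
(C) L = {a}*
(B) {a^p : p is prime}

(B) L = {a^p : p is prime} is NOT regular.

The pumping lemma can be used to prove this:
After pumping, the length becomes composite

The other languages are regular because they can be recognized by finite automata.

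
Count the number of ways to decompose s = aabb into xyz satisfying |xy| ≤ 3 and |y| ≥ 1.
6

For s = 'aabb' with pumping length p = 3:

Constraints: |xy| ≤ 3, |y| > 0

Valid decompositions (|xy| ≤ p, |y| ≥ 1):
  • x='', y='a', z='abb'
  • x='a', y='a', z='bb'
  • x='', y='aa', z='bb'
  • x='aa', y='b', z='b'
  • x='a', y='ab', z='b'
  • x='', y='aab', z='b'

Total count: 6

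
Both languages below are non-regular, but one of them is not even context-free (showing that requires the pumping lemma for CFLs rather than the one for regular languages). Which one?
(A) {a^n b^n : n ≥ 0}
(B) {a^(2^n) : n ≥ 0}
(B) {a^(2^n) : n ≥ 0}

(B) {a^(2^n) : n ≥ 0} requires the CFL pumping lemma.

- {a^n b^n : n ≥ 0} is context-free (but not regular)
  • Can be shown non-regular with the regular pumping lemma
  • After pumping, the number of a's and b's become unequal

- {a^(2^n) : n ≥ 0} is NOT context-free
  • Requires the CFL pumping lemma to prove
  • Gaps between powers of 2 grow exponentially

The CFL pumping lemma is "stronger" in that it can prove non-membership
in the larger class of context-free languages.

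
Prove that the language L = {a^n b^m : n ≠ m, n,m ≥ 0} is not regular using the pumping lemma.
Assume for contradiction that L is regular, and let p ≥ 1 be the pumping length given by the pumping lemma.
Choose s = a^p b^(p + p!). Then s ∈ L because p ≠ p + p! (as p! ≥ 1), and |s| ≥ p.
By the pumping lemma, s = xyz for some x, y, z with |xy| ≤ p, |y| ≥ 1, and xy^i z ∈ L for every i ≥ 0.
Since |xy| ≤ p and the first p symbols of s are all a's, y = a^k for some k with 1 ≤ k ≤ p.
For every i ≥ 0, xy^i z = a^(p + (i − 1)k) b^(p + p!).

Because 1 ≤ k ≤ p, k divides p!. Let t = p!/k (a positive integer) and take i = t + 1.
Then the number of a's is p + tk = p + p!, which equals the number of b's.
So xy^(t+1) z = a^(p + p!) b^(p + p!) has equally many a's and b's and is NOT in L.

This contradicts the pumping lemma, which requires xy^i z ∈ L for all i ≥ 0.
Hence L = {a^n b^m : n ≠ m, n,m ≥ 0} is not regular. ∎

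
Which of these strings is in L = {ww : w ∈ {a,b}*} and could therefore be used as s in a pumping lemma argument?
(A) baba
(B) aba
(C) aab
(A) baba

The pumping lemma is applied to a string s that lies in L, so first check membership of each option:
- (A) baba splits into halves ba · ba, which are equal, so it is in L (w = ba) ✓
- (B) aba has odd length 3, so it cannot be written as ww and is not in L ✗
- (C) aab has odd length 3, so it cannot be written as ww and is not in L ✗

Only (A) baba is in L, so it is the only candidate that could play the role of s.
(In a complete proof one picks s in terms of the pumping length p so that |s| ≥ p is guaranteed; a fixed string like baba illustrates the shape of such an s.)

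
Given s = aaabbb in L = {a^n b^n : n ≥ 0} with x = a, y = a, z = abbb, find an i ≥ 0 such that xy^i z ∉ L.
i = 3

xy³z = a · aaa · abbb = aaaaabbb; aaaaabbb has 5 a's and 3 b's; 5 ≠ 3, so it is not in L.
(Other choices also work, e.g. i = 0, 2; only i = 1 is guaranteed to stay in L since xy¹z = s.)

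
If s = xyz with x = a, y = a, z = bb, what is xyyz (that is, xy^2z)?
aaabb

Given x = 'a', y = 'a', z = 'bb' and i = 2:

xy^2z = x + y·y·...·y (2 times) + z
       = 'a' + 'a'^2 + 'bb'
       = 'a' + 'aa' + 'bb'
       = 'aaabb'

The pumped string is 'aaabb' with length 5.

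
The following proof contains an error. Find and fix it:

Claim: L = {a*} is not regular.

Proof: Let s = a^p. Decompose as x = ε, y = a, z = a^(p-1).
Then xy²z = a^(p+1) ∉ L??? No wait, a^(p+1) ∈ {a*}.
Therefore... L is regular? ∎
Error: The proof attempts to show a*  is not regular, but a* IS regular!

Correction: a* is a regular language (recognized by a simple DFA with one accepting state and self-loop on 'a'). The pumping lemma can only prove non-regularity, not regularity. For regular languages, pumping always works.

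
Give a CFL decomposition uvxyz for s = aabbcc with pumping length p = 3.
u='aa', v='b', x='b', y='c', z='c'

For s = aabbcc with pumping length p = 3:

One valid decomposition:
- u = 'aa'
- v = 'b'
- x = 'b'
- y = 'c'
- z = 'c'

Verification:
- uvxyz = 'aa' + 'b' + 'b' + 'c' + 'c' = aabbcc ✓
- |vxy| = |'bbc'| = 3 ≤ 3 ✓
- |vy| = |'bc'| = 2 > 0 ✓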